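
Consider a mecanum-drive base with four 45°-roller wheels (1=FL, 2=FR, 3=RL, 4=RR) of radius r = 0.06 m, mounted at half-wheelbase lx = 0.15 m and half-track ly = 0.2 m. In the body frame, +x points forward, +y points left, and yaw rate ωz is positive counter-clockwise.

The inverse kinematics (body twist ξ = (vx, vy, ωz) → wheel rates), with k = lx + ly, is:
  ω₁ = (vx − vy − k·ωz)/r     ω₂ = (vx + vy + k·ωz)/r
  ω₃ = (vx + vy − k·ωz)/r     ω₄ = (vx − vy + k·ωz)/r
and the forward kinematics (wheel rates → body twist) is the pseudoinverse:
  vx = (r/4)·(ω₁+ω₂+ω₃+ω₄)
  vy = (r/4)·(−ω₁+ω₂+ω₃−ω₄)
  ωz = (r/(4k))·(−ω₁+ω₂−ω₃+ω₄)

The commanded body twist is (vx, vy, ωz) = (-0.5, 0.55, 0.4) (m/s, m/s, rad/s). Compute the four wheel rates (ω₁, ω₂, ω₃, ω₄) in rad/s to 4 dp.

k = lx + ly = 0.15 + 0.2 = 0.3500;  k·ωz = 0.3500·0.4 = 0.1400
ω₁ (FL) = (vx − vy − k·ωz)/r = -1.1900/0.06 = -19.8333
ω₂ (FR) = (vx + vy + k·ωz)/r = 0.1900/0.06 = 3.1667
ω₃ (RL) = (vx + vy − k·ωz)/r = -0.0900/0.06 = -1.5000
ω₄ (RR) = (vx − vy + k·ωz)/r = -0.9100/0.06 = -15.1667

(-19.8333, 3.1667, -1.5000, -15.1667)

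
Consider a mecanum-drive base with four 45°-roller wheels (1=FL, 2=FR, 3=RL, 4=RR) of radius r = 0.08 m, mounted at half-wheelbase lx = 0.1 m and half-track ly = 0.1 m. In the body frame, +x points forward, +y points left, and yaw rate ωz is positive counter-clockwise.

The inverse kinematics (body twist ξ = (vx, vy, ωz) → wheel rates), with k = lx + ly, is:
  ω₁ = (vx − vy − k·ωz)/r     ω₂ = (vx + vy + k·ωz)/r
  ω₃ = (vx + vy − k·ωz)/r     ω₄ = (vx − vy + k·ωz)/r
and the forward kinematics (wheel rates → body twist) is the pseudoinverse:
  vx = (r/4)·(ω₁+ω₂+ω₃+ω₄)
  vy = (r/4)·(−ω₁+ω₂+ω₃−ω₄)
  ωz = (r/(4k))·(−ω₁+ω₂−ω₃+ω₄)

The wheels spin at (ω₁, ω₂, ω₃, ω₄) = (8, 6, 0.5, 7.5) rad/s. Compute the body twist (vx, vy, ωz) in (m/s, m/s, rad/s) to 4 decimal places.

k = lx + ly = 0.1 + 0.1 = 0.2000
ω₁+ω₂+ω₃+ω₄ = 22.0000  →  vx = (0.08/4)·22.0000 = 0.4400
−ω₁+ω₂+ω₃−ω₄ = -9.0000  →  vy = (0.08/4)·-9.0000 = -0.1800
−ω₁+ω₂−ω₃+ω₄ = 5.0000  →  ωz = (0.08/0.8000)·5.0000 = 0.5000

(0.4400, -0.1800, 0.5000)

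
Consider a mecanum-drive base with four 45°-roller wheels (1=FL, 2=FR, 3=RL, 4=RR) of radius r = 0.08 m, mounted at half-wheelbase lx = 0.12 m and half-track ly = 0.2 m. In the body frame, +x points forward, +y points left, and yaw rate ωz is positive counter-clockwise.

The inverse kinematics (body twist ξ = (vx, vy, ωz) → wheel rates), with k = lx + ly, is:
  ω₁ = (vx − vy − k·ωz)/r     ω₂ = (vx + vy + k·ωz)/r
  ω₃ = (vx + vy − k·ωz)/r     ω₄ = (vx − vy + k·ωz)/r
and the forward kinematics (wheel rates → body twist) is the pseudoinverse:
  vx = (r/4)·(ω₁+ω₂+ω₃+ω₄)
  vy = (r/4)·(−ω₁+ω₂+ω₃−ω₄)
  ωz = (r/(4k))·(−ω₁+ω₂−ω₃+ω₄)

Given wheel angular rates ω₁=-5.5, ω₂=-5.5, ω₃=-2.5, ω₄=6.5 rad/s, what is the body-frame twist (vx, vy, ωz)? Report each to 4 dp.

k = lx + ly = 0.12 + 0.2 = 0.3200
ω₁+ω₂+ω₃+ω₄ = -7.0000  →  vx = (0.08/4)·-7.0000 = -0.1400
−ω₁+ω₂+ω₃−ω₄ = -9.0000  →  vy = (0.08/4)·-9.0000 = -0.1800
−ω₁+ω₂−ω₃+ω₄ = 9.0000  →  ωz = (0.08/1.2800)·9.0000 = 0.5625

(-0.1400, -0.1800, 0.5625)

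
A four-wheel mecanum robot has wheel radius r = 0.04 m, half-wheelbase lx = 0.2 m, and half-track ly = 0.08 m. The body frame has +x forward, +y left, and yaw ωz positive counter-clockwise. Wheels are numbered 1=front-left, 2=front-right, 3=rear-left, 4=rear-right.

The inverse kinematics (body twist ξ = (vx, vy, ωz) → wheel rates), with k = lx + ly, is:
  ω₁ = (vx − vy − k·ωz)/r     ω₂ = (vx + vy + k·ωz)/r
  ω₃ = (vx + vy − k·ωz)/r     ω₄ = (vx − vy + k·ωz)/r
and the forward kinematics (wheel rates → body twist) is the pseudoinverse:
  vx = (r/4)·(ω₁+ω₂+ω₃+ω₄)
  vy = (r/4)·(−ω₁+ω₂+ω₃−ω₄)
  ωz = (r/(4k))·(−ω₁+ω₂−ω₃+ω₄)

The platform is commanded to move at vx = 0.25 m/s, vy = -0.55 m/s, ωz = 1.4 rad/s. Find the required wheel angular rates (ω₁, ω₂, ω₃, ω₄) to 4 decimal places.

k = lx + ly = 0.2 + 0.08 = 0.2800;  k·ωz = 0.2800·1.4 = 0.3920
ω₁ (FL) = (vx − vy − k·ωz)/r = 0.4080/0.04 = 10.2000
ω₂ (FR) = (vx + vy + k·ωz)/r = 0.0920/0.04 = 2.3000
ω₃ (RL) = (vx + vy − k·ωz)/r = -0.6920/0.04 = -17.3000
ω₄ (RR) = (vx − vy + k·ωz)/r = 1.1920/0.04 = 29.8000

(10.2000, 2.3000, -17.3000, 29.8000)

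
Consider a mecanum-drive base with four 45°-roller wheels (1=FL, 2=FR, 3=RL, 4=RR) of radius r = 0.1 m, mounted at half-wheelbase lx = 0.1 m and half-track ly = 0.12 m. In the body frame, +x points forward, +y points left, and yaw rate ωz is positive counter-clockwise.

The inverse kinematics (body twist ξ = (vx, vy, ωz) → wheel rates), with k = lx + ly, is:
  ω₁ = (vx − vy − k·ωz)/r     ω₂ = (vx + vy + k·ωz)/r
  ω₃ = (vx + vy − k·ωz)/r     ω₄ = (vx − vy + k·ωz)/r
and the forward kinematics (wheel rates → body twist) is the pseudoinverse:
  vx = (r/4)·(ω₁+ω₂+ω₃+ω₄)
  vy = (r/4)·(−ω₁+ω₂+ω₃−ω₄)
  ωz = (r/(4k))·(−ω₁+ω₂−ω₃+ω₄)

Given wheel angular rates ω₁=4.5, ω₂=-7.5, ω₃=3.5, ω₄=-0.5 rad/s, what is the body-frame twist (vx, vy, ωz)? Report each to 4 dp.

(0.0000, -0.2000, -1.8182)

k = lx + ly = 0.1 + 0.12 = 0.2200
ω₁+ω₂+ω₃+ω₄ = 0.0000  →  vx = (0.1/4)·0.0000 = 0.0000
−ω₁+ω₂+ω₃−ω₄ = -8.0000  →  vy = (0.1/4)·-8.0000 = -0.2000
−ω₁+ω₂−ω₃+ω₄ = -16.0000  →  ωz = (0.1/0.8800)·-16.0000 = -1.8182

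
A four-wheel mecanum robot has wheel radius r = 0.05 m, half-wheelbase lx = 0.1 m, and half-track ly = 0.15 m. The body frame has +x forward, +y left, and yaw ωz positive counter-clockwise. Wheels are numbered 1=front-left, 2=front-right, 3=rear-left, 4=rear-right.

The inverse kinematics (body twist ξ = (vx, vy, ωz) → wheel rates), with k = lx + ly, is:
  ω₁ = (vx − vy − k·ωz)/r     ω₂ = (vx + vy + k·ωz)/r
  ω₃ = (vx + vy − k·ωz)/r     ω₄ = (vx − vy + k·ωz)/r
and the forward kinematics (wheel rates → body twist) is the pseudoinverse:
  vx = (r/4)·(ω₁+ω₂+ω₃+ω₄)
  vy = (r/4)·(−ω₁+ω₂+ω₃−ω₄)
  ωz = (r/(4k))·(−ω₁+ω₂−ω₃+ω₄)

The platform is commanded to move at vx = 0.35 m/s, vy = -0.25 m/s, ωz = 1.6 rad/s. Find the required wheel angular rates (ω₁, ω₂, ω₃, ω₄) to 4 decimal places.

(4.0000, 10.0000, -6.0000, 20.0000)

k = lx + ly = 0.1 + 0.15 = 0.2500;  k·ωz = 0.2500·1.6 = 0.4000
ω₁ (FL) = (vx − vy − k·ωz)/r = 0.2000/0.05 = 4.0000
ω₂ (FR) = (vx + vy + k·ωz)/r = 0.5000/0.05 = 10.0000
ω₃ (RL) = (vx + vy − k·ωz)/r = -0.3000/0.05 = -6.0000
ω₄ (RR) = (vx − vy + k·ωz)/r = 1.0000/0.05 = 20.0000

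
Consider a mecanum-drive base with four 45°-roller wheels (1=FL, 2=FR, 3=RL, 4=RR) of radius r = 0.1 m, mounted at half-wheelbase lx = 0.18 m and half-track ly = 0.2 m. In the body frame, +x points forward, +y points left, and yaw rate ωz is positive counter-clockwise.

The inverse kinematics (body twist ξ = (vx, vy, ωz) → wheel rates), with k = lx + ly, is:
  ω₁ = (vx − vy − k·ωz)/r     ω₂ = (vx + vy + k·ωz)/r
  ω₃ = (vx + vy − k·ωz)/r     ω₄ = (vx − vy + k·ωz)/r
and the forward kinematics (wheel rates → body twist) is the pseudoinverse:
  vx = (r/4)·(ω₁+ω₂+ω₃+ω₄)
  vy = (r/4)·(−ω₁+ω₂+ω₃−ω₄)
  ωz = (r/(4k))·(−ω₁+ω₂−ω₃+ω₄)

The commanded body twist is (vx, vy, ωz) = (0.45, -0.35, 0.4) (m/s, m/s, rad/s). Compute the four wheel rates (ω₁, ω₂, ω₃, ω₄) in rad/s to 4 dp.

k = lx + ly = 0.18 + 0.2 = 0.3800;  k·ωz = 0.3800·0.4 = 0.1520
ω₁ (FL) = (vx − vy − k·ωz)/r = 0.6480/0.1 = 6.4800
ω₂ (FR) = (vx + vy + k·ωz)/r = 0.2520/0.1 = 2.5200
ω₃ (RL) = (vx + vy − k·ωz)/r = -0.0520/0.1 = -0.5200
ω₄ (RR) = (vx − vy + k·ωz)/r = 0.9520/0.1 = 9.5200

(6.4800, 2.5200, -0.5200, 9.5200)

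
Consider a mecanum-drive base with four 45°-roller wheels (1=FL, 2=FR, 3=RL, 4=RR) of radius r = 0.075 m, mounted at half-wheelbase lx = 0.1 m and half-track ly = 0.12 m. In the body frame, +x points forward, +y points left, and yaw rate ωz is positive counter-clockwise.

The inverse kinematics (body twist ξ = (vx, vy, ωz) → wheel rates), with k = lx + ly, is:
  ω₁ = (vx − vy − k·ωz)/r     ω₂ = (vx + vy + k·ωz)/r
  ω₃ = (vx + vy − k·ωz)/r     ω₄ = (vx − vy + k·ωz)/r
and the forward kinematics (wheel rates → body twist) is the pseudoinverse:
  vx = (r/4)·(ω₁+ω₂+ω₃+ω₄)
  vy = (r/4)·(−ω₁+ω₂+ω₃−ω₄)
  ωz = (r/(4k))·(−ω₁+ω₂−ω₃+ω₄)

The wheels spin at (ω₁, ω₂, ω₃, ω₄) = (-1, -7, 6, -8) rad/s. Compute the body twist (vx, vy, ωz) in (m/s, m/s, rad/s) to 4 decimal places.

(-0.1875, 0.1500, -1.7045)

k = lx + ly = 0.1 + 0.12 = 0.2200
ω₁+ω₂+ω₃+ω₄ = -10.0000  →  vx = (0.075/4)·-10.0000 = -0.1875
−ω₁+ω₂+ω₃−ω₄ = 8.0000  →  vy = (0.075/4)·8.0000 = 0.1500
−ω₁+ω₂−ω₃+ω₄ = -20.0000  →  ωz = (0.075/0.8800)·-20.0000 = -1.7045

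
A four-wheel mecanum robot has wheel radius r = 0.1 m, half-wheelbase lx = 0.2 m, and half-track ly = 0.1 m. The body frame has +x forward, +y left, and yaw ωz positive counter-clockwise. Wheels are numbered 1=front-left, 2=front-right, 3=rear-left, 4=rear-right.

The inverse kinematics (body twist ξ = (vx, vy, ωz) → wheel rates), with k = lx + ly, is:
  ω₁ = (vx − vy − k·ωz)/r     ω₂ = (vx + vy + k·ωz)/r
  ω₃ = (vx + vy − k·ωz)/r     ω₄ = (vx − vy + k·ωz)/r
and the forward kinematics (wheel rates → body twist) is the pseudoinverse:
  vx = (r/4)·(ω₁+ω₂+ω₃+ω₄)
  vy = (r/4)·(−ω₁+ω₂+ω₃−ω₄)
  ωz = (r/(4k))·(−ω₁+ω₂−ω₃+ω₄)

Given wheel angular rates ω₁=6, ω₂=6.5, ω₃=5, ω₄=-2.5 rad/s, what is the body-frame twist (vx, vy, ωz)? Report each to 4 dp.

(0.3750, 0.2000, -0.5833)

k = lx + ly = 0.2 + 0.1 = 0.3000
ω₁+ω₂+ω₃+ω₄ = 15.0000  →  vx = (0.1/4)·15.0000 = 0.3750
−ω₁+ω₂+ω₃−ω₄ = 8.0000  →  vy = (0.1/4)·8.0000 = 0.2000
−ω₁+ω₂−ω₃+ω₄ = -7.0000  →  ωz = (0.1/1.2000)·-7.0000 = -0.5833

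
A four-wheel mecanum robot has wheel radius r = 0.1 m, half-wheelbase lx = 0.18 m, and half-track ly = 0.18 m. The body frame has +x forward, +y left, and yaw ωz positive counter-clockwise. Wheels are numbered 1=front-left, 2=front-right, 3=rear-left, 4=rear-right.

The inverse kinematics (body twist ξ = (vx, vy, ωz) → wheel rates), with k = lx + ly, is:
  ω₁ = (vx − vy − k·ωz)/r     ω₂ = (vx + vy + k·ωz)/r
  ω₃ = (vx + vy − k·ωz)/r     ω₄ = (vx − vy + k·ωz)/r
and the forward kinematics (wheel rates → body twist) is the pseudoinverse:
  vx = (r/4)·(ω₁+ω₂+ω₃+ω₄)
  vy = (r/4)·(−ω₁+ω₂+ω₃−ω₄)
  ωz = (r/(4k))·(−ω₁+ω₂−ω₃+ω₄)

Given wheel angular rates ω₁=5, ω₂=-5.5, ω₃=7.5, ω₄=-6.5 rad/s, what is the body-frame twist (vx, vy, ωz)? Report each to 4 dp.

k = lx + ly = 0.18 + 0.18 = 0.3600
ω₁+ω₂+ω₃+ω₄ = 0.5000  →  vx = (0.1/4)·0.5000 = 0.0125
−ω₁+ω₂+ω₃−ω₄ = 3.5000  →  vy = (0.1/4)·3.5000 = 0.0875
−ω₁+ω₂−ω₃+ω₄ = -24.5000  →  ωz = (0.1/1.4400)·-24.5000 = -1.7014

(0.0125, 0.0875, -1.7014)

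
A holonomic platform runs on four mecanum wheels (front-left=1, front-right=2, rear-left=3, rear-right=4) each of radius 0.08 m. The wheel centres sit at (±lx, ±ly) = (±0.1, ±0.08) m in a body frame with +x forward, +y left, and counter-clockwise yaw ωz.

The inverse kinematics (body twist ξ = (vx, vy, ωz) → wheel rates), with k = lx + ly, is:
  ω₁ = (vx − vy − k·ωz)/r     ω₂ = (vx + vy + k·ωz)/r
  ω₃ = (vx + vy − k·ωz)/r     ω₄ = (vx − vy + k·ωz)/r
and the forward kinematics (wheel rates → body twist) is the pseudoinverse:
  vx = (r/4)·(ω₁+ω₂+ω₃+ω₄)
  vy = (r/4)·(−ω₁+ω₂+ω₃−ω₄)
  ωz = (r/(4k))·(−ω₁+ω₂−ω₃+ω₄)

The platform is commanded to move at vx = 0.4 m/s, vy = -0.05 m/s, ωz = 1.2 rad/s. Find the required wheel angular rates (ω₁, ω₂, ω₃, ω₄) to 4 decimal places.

k = lx + ly = 0.1 + 0.08 = 0.1800;  k·ωz = 0.1800·1.2 = 0.2160
ω₁ (FL) = (vx − vy − k·ωz)/r = 0.2340/0.08 = 2.9250
ω₂ (FR) = (vx + vy + k·ωz)/r = 0.5660/0.08 = 7.0750
ω₃ (RL) = (vx + vy − k·ωz)/r = 0.1340/0.08 = 1.6750
ω₄ (RR) = (vx − vy + k·ωz)/r = 0.6660/0.08 = 8.3250

(2.9250, 7.0750, 1.6750, 8.3250)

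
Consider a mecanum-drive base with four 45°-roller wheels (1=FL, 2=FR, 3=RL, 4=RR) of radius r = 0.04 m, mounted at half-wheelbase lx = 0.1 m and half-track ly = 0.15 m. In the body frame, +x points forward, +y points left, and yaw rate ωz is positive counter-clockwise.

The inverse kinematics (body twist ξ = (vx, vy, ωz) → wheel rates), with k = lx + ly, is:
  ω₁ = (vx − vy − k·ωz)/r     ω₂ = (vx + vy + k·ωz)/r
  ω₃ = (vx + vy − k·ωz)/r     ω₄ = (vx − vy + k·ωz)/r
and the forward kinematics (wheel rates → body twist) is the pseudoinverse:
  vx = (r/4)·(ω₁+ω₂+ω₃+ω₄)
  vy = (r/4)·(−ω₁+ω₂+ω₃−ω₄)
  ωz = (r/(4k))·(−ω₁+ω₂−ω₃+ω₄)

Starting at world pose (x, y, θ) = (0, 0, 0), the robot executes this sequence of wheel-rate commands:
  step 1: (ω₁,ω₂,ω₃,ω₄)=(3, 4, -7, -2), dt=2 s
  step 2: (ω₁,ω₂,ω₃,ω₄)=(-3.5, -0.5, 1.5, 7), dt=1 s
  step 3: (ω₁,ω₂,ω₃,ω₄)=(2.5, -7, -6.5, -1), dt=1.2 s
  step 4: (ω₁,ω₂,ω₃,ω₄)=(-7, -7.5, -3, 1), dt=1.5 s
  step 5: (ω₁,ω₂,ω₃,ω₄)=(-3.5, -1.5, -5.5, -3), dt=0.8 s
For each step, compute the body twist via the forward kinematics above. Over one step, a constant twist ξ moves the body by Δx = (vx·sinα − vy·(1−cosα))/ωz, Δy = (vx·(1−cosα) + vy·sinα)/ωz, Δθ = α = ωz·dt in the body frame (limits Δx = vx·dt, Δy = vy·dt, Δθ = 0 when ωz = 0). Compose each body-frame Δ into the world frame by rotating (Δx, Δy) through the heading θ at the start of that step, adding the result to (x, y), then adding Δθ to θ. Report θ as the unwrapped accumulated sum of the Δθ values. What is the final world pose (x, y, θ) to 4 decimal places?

(-0.1592, -0.6120, 0.9820)

step 1: ξ=(vx,vy,ωz)=(-0.0200, -0.0400, 0.2400), dt=2.0 → body Δ=(-0.0196, -0.0864, 0.4800) → world pose (-0.0196, -0.0864, 0.4800)
step 2: ξ=(vx,vy,ωz)=(0.0450, -0.0250, 0.3400), dt=1.0 → body Δ=(0.0483, -0.0169, 0.3400) → world pose (0.0311, -0.0791, 0.8200)
step 3: ξ=(vx,vy,ωz)=(-0.1200, -0.1500, -0.1600), dt=1.2 → body Δ=(-0.1603, -0.1651, -0.1920) → world pose (0.0424, -0.3090, 0.6280)
step 4: ξ=(vx,vy,ωz)=(-0.1650, -0.0450, 0.1400), dt=1.5 → body Δ=(-0.2386, -0.0929, 0.2100) → world pose (-0.0961, -0.5243, 0.8380)
step 5: ξ=(vx,vy,ωz)=(-0.1350, -0.0050, 0.1800), dt=0.8 → body Δ=(-0.1073, -0.0117, 0.1440) → world pose (-0.1592, -0.6120, 0.9820)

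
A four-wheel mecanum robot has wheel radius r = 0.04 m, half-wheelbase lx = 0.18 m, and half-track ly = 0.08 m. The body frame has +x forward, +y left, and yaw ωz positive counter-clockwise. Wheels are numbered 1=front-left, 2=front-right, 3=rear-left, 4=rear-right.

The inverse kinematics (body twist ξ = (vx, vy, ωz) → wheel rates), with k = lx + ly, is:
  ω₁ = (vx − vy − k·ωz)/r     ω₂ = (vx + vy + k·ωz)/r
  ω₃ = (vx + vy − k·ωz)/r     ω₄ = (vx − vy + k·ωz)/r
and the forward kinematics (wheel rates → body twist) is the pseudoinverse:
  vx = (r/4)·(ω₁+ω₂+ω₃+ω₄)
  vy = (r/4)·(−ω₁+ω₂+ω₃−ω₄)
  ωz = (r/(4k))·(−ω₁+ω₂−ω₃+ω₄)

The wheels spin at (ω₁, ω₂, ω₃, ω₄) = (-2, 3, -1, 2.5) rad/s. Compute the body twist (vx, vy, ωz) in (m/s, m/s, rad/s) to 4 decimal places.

k = lx + ly = 0.18 + 0.08 = 0.2600
ω₁+ω₂+ω₃+ω₄ = 2.5000  →  vx = (0.04/4)·2.5000 = 0.0250
−ω₁+ω₂+ω₃−ω₄ = 1.5000  →  vy = (0.04/4)·1.5000 = 0.0150
−ω₁+ω₂−ω₃+ω₄ = 8.5000  →  ωz = (0.04/1.0400)·8.5000 = 0.3269

(0.0250, 0.0150, 0.3269)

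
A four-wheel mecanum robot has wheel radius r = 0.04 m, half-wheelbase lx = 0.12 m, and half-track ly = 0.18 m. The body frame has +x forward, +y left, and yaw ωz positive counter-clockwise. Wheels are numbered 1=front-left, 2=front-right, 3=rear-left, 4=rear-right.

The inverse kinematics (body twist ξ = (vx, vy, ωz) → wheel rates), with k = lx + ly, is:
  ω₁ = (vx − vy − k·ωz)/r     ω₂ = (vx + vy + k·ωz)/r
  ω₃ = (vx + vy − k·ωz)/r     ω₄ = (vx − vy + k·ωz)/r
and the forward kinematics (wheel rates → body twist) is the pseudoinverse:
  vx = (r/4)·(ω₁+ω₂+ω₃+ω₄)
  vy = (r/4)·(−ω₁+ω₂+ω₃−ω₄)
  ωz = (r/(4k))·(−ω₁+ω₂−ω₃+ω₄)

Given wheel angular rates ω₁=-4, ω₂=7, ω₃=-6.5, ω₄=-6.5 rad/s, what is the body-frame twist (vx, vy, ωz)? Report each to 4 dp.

k = lx + ly = 0.12 + 0.18 = 0.3000
ω₁+ω₂+ω₃+ω₄ = -10.0000  →  vx = (0.04/4)·-10.0000 = -0.1000
−ω₁+ω₂+ω₃−ω₄ = 11.0000  →  vy = (0.04/4)·11.0000 = 0.1100
−ω₁+ω₂−ω₃+ω₄ = 11.0000  →  ωz = (0.04/1.2000)·11.0000 = 0.3667

(-0.1000, 0.1100, 0.3667)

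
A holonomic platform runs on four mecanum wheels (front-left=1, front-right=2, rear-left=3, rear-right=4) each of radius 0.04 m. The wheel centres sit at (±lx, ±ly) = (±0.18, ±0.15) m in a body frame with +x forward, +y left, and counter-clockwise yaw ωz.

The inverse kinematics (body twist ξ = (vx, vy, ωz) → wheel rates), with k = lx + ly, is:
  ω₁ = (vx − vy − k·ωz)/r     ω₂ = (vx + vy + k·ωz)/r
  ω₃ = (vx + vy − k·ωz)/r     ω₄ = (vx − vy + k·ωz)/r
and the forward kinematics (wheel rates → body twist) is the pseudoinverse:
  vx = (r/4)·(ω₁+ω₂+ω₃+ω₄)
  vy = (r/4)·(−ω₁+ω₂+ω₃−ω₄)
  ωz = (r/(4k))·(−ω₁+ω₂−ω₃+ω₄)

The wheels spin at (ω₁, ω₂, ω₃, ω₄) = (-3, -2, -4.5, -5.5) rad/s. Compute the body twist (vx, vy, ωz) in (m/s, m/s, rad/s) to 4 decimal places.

(-0.1500, 0.0200, 0.0000)

k = lx + ly = 0.18 + 0.15 = 0.3300
ω₁+ω₂+ω₃+ω₄ = -15.0000  →  vx = (0.04/4)·-15.0000 = -0.1500
−ω₁+ω₂+ω₃−ω₄ = 2.0000  →  vy = (0.04/4)·2.0000 = 0.0200
−ω₁+ω₂−ω₃+ω₄ = 0.0000  →  ωz = (0.04/1.3200)·0.0000 = 0.0000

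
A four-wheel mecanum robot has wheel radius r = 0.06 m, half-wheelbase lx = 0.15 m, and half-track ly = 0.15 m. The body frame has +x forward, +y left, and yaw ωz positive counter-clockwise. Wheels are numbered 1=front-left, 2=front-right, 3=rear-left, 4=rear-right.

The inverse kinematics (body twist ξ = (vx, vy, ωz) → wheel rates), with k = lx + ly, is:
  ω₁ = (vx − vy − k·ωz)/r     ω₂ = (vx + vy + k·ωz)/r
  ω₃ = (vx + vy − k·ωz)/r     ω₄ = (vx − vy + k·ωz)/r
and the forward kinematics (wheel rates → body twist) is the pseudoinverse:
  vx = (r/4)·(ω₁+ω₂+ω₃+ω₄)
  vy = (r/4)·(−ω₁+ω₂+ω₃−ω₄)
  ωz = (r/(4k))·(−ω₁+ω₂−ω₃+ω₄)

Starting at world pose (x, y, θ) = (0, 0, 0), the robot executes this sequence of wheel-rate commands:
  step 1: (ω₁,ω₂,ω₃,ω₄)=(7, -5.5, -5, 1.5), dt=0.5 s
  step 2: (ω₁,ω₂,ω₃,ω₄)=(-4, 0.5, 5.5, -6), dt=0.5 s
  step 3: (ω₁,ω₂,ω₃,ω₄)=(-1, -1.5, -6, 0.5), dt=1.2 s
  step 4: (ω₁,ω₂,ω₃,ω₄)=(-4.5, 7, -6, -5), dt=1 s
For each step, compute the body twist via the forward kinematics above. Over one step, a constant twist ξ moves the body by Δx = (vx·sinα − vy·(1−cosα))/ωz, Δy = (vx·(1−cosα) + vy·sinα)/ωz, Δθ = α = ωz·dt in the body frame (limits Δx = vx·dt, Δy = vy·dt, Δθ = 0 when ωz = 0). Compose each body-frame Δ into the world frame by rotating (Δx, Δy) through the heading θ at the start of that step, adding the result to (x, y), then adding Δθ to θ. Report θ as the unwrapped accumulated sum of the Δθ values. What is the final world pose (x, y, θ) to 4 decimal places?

step 1: ξ=(vx,vy,ωz)=(-0.0300, -0.2850, -0.3000), dt=0.5 → body Δ=(-0.0256, -0.1408, -0.1500) → world pose (-0.0256, -0.1408, -0.1500)
step 2: ξ=(vx,vy,ωz)=(-0.0600, 0.2400, -0.3500), dt=0.5 → body Δ=(-0.0194, 0.1220, -0.1750) → world pose (-0.0265, -0.0173, -0.3250)
step 3: ξ=(vx,vy,ωz)=(-0.1200, -0.1050, 0.3000), dt=1.2 → body Δ=(-0.1185, -0.1489, 0.3600) → world pose (-0.1864, -0.1206, 0.0350)
step 4: ξ=(vx,vy,ωz)=(-0.1275, 0.1575, 0.6250), dt=1.0 → body Δ=(-0.1670, 0.1089, 0.6250) → world pose (-0.3571, -0.0177, 0.6600)

(-0.3571, -0.0177, 0.6600)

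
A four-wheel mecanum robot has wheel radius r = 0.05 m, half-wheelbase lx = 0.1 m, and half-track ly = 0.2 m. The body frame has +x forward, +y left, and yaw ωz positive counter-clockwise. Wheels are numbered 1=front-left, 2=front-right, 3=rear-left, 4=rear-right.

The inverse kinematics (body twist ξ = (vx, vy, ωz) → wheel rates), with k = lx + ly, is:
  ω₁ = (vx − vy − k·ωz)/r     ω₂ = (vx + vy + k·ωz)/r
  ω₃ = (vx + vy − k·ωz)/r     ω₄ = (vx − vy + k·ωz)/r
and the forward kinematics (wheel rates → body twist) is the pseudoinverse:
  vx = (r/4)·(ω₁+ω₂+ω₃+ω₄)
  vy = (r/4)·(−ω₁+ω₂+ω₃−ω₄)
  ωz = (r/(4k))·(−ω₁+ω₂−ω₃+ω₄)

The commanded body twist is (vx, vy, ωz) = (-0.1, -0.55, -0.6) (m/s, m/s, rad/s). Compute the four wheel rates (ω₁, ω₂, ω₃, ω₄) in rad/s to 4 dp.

(12.6000, -16.6000, -9.4000, 5.4000)

k = lx + ly = 0.1 + 0.2 = 0.3000;  k·ωz = 0.3000·-0.6 = -0.1800
ω₁ (FL) = (vx − vy − k·ωz)/r = 0.6300/0.05 = 12.6000
ω₂ (FR) = (vx + vy + k·ωz)/r = -0.8300/0.05 = -16.6000
ω₃ (RL) = (vx + vy − k·ωz)/r = -0.4700/0.05 = -9.4000
ω₄ (RR) = (vx − vy + k·ωz)/r = 0.2700/0.05 = 5.4000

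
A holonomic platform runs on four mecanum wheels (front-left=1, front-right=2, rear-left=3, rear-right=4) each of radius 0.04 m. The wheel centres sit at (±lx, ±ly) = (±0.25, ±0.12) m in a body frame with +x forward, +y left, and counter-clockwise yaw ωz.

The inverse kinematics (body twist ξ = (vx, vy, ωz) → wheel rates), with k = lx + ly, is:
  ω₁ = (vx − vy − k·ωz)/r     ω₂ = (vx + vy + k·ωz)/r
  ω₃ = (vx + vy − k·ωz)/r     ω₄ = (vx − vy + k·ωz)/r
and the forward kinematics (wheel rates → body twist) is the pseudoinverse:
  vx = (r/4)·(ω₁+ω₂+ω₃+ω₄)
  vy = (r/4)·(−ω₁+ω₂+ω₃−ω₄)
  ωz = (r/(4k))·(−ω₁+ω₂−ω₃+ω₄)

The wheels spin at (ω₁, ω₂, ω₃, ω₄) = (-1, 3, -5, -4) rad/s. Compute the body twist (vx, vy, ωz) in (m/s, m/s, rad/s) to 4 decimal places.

k = lx + ly = 0.25 + 0.12 = 0.3700
ω₁+ω₂+ω₃+ω₄ = -7.0000  →  vx = (0.04/4)·-7.0000 = -0.0700
−ω₁+ω₂+ω₃−ω₄ = 3.0000  →  vy = (0.04/4)·3.0000 = 0.0300
−ω₁+ω₂−ω₃+ω₄ = 5.0000  →  ωz = (0.04/1.4800)·5.0000 = 0.1351

(-0.0700, 0.0300, 0.1351)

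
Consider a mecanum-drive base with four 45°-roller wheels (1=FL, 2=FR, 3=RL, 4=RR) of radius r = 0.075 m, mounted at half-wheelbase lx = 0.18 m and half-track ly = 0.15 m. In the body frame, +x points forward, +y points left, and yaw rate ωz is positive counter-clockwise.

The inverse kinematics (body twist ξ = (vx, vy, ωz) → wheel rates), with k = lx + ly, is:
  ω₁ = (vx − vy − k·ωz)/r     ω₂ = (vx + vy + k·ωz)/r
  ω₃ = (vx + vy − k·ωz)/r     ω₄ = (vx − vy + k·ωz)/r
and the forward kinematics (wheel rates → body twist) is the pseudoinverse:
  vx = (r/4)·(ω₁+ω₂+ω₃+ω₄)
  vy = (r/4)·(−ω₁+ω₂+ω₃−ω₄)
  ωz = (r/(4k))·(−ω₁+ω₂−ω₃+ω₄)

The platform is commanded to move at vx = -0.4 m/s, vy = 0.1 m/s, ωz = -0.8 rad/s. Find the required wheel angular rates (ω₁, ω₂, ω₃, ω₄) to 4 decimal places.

k = lx + ly = 0.18 + 0.15 = 0.3300;  k·ωz = 0.3300·-0.8 = -0.2640
ω₁ (FL) = (vx − vy − k·ωz)/r = -0.2360/0.075 = -3.1467
ω₂ (FR) = (vx + vy + k·ωz)/r = -0.5640/0.075 = -7.5200
ω₃ (RL) = (vx + vy − k·ωz)/r = -0.0360/0.075 = -0.4800
ω₄ (RR) = (vx − vy + k·ωz)/r = -0.7640/0.075 = -10.1867

(-3.1467, -7.5200, -0.4800, -10.1867)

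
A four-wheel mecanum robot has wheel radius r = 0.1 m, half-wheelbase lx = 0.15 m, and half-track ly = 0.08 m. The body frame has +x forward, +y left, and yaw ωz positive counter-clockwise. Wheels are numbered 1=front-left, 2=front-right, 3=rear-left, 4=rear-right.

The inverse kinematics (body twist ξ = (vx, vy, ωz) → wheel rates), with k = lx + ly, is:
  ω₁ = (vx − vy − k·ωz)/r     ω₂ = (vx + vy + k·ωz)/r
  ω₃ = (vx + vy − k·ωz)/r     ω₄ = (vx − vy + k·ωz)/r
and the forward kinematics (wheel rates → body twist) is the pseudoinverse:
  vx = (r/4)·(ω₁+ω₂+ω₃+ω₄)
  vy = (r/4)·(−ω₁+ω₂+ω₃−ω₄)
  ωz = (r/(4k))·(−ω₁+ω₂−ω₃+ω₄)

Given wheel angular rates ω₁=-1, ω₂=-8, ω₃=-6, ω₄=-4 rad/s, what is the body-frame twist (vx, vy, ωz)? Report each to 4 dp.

k = lx + ly = 0.15 + 0.08 = 0.2300
ω₁+ω₂+ω₃+ω₄ = -19.0000  →  vx = (0.1/4)·-19.0000 = -0.4750
−ω₁+ω₂+ω₃−ω₄ = -9.0000  →  vy = (0.1/4)·-9.0000 = -0.2250
−ω₁+ω₂−ω₃+ω₄ = -5.0000  →  ωz = (0.1/0.9200)·-5.0000 = -0.5435

(-0.4750, -0.2250, -0.5435)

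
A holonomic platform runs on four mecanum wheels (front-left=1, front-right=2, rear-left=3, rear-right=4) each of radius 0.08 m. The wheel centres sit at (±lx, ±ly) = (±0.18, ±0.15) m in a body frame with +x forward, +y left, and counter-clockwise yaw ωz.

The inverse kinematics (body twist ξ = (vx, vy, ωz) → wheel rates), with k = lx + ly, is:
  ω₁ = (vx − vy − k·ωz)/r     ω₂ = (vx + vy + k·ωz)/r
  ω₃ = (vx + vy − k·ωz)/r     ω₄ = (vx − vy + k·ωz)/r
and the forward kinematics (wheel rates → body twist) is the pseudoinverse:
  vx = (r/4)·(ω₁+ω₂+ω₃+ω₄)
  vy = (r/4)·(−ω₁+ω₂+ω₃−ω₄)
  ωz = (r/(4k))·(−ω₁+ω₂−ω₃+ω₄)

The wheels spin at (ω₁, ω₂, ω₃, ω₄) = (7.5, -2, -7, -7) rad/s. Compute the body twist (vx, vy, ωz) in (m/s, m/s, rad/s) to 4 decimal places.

(-0.1700, -0.1900, -0.5758)

k = lx + ly = 0.18 + 0.15 = 0.3300
ω₁+ω₂+ω₃+ω₄ = -8.5000  →  vx = (0.08/4)·-8.5000 = -0.1700
−ω₁+ω₂+ω₃−ω₄ = -9.5000  →  vy = (0.08/4)·-9.5000 = -0.1900
−ω₁+ω₂−ω₃+ω₄ = -9.5000  →  ωz = (0.08/1.3200)·-9.5000 = -0.5758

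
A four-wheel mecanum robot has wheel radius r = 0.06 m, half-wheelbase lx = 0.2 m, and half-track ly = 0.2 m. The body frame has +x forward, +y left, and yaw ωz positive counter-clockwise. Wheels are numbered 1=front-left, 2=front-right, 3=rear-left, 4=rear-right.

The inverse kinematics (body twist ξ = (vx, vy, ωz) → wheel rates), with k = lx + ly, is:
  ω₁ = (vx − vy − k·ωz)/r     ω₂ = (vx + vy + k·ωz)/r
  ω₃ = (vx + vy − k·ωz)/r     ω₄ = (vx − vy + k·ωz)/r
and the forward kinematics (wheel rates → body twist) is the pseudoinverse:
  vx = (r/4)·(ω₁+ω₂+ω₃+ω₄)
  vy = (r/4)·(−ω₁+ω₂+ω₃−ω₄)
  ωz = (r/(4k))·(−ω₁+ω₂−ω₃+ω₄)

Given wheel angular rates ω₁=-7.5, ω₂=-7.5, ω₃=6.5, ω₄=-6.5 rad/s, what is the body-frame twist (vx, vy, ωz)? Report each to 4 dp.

(-0.2250, 0.1950, -0.4875)

k = lx + ly = 0.2 + 0.2 = 0.4000
ω₁+ω₂+ω₃+ω₄ = -15.0000  →  vx = (0.06/4)·-15.0000 = -0.2250
−ω₁+ω₂+ω₃−ω₄ = 13.0000  →  vy = (0.06/4)·13.0000 = 0.1950
−ω₁+ω₂−ω₃+ω₄ = -13.0000  →  ωz = (0.06/1.6000)·-13.0000 = -0.4875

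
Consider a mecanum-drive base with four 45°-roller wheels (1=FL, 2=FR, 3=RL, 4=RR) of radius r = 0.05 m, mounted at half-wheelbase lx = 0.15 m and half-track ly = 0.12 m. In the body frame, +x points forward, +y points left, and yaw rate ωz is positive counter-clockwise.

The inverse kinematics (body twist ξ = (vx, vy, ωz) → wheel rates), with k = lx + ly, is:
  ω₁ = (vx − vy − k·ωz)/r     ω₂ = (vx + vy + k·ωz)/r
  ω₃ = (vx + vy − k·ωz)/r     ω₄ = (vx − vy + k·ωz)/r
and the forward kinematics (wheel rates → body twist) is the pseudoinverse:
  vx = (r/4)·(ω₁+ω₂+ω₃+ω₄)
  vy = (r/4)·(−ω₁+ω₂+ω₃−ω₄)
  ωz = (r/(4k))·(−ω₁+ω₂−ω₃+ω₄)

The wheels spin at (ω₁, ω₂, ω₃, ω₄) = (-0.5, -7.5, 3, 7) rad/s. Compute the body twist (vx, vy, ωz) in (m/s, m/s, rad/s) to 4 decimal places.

k = lx + ly = 0.15 + 0.12 = 0.2700
ω₁+ω₂+ω₃+ω₄ = 2.0000  →  vx = (0.05/4)·2.0000 = 0.0250
−ω₁+ω₂+ω₃−ω₄ = -11.0000  →  vy = (0.05/4)·-11.0000 = -0.1375
−ω₁+ω₂−ω₃+ω₄ = -3.0000  →  ωz = (0.05/1.0800)·-3.0000 = -0.1389

(0.0250, -0.1375, -0.1389)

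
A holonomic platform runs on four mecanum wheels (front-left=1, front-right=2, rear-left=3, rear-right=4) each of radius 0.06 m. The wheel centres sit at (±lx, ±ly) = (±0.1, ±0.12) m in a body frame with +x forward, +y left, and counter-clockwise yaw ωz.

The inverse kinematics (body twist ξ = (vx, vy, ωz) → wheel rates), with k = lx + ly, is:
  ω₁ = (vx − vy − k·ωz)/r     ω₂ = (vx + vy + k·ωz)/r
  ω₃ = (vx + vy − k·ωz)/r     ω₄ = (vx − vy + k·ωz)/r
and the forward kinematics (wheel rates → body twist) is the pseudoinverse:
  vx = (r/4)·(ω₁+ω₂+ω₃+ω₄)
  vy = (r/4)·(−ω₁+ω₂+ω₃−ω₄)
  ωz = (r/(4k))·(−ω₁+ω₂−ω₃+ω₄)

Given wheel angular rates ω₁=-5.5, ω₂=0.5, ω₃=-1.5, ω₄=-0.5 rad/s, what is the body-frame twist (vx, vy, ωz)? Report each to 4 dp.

(-0.1050, 0.0750, 0.4773)

k = lx + ly = 0.1 + 0.12 = 0.2200
ω₁+ω₂+ω₃+ω₄ = -7.0000  →  vx = (0.06/4)·-7.0000 = -0.1050
−ω₁+ω₂+ω₃−ω₄ = 5.0000  →  vy = (0.06/4)·5.0000 = 0.0750
−ω₁+ω₂−ω₃+ω₄ = 7.0000  →  ωz = (0.06/0.8800)·7.0000 = 0.4773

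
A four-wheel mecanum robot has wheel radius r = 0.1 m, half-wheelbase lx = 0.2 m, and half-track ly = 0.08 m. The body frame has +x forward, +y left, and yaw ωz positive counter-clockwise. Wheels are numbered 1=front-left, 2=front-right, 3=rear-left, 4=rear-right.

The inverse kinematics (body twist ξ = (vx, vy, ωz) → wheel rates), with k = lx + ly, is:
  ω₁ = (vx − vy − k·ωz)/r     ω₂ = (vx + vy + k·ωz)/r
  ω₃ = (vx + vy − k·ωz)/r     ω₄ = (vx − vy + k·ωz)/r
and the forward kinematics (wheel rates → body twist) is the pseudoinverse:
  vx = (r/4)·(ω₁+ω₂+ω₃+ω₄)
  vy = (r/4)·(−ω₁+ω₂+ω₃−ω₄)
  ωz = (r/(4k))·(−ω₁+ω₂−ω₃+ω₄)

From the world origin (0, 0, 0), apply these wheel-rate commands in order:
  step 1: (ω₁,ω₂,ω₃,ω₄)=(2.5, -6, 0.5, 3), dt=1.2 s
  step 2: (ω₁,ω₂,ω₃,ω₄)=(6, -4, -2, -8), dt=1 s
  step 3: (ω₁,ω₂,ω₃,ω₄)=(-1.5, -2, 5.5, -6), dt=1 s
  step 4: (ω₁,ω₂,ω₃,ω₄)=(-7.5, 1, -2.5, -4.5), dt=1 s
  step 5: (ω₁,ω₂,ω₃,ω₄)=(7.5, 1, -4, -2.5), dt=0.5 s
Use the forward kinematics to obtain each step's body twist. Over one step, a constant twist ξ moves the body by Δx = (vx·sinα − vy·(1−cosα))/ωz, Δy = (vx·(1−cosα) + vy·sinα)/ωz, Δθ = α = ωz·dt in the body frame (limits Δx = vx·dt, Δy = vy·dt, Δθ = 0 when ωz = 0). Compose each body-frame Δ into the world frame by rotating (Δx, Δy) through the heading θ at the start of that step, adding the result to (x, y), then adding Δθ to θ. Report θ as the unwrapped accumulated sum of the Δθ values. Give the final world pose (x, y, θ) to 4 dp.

(0.3100, -0.4003, -2.7857)

step 1: ξ=(vx,vy,ωz)=(0.0000, -0.2750, -0.5357), dt=1.2 → body Δ=(-0.1025, -0.3077, -0.6429) → world pose (-0.1025, -0.3077, -0.6429)
step 2: ξ=(vx,vy,ωz)=(-0.2000, -0.1000, -1.4286), dt=1.0 → body Δ=(-0.1987, 0.0509, -1.4286) → world pose (-0.2310, -0.1479, -2.0714)
step 3: ξ=(vx,vy,ωz)=(-0.1000, 0.2750, -1.0714), dt=1.0 → body Δ=(0.0518, 0.2740, -1.0714) → world pose (-0.0155, -0.3249, -3.1429)
step 4: ξ=(vx,vy,ωz)=(-0.3375, 0.2625, 0.5804), dt=1.0 → body Δ=(-0.3929, 0.1528, 0.5804) → world pose (0.3772, -0.4782, -2.5625)
step 5: ξ=(vx,vy,ωz)=(0.0500, -0.2000, -0.4464), dt=0.5 → body Δ=(0.0137, -0.1020, -0.2232) → world pose (0.3100, -0.4003, -2.7857)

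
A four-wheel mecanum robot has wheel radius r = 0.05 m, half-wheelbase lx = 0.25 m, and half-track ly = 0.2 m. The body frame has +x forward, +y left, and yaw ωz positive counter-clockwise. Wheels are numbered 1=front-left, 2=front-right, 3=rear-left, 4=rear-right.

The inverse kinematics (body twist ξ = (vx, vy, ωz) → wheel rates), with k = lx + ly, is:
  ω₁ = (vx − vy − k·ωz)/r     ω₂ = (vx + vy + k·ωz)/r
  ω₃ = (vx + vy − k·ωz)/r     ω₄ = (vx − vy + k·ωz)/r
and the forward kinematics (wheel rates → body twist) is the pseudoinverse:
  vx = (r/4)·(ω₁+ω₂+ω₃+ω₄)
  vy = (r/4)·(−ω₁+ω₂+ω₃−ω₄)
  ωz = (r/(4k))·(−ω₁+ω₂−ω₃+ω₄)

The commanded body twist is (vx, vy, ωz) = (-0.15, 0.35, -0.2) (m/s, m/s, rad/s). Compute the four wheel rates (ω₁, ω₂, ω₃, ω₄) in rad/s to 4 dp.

(-8.2000, 2.2000, 5.8000, -11.8000)

k = lx + ly = 0.25 + 0.2 = 0.4500;  k·ωz = 0.4500·-0.2 = -0.0900
ω₁ (FL) = (vx − vy − k·ωz)/r = -0.4100/0.05 = -8.2000
ω₂ (FR) = (vx + vy + k·ωz)/r = 0.1100/0.05 = 2.2000
ω₃ (RL) = (vx + vy − k·ωz)/r = 0.2900/0.05 = 5.8000
ω₄ (RR) = (vx − vy + k·ωz)/r = -0.5900/0.05 = -11.8000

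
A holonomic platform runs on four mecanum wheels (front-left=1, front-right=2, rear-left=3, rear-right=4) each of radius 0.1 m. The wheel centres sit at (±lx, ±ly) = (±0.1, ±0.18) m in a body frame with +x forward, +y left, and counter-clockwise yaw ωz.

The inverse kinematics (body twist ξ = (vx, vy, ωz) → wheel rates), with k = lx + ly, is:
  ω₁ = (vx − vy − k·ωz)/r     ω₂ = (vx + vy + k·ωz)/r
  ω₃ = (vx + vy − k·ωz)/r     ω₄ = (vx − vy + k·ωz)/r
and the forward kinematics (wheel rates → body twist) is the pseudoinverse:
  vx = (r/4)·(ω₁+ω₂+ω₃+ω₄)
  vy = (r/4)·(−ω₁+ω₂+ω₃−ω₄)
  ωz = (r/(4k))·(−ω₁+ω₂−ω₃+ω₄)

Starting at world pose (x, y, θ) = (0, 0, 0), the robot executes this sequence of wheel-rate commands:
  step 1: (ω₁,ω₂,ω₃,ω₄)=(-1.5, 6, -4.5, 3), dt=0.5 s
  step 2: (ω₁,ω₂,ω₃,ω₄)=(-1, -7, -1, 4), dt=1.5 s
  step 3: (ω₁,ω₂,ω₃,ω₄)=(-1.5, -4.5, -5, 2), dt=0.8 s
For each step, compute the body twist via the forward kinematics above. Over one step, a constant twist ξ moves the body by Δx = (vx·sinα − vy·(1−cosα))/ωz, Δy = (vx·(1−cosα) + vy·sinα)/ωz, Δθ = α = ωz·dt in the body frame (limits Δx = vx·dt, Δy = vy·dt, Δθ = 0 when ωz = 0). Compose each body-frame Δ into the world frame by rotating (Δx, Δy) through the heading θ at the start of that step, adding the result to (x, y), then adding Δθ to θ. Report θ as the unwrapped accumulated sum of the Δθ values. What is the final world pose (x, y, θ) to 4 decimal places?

step 1: ξ=(vx,vy,ωz)=(0.0750, 0.0000, 1.3393), dt=0.5 → body Δ=(0.0348, 0.0121, 0.6696) → world pose (0.0348, 0.0121, 0.6696)
step 2: ξ=(vx,vy,ωz)=(-0.1250, -0.2750, -0.0893), dt=1.5 → body Δ=(-0.2145, -0.3987, -0.1339) → world pose (0.1141, -0.4337, 0.5357)
step 3: ξ=(vx,vy,ωz)=(-0.2250, -0.2500, 0.3571), dt=0.8 → body Δ=(-0.1492, -0.2228, 0.2857) → world pose (0.0995, -0.7014, 0.8214)

(0.0995, -0.7014, 0.8214)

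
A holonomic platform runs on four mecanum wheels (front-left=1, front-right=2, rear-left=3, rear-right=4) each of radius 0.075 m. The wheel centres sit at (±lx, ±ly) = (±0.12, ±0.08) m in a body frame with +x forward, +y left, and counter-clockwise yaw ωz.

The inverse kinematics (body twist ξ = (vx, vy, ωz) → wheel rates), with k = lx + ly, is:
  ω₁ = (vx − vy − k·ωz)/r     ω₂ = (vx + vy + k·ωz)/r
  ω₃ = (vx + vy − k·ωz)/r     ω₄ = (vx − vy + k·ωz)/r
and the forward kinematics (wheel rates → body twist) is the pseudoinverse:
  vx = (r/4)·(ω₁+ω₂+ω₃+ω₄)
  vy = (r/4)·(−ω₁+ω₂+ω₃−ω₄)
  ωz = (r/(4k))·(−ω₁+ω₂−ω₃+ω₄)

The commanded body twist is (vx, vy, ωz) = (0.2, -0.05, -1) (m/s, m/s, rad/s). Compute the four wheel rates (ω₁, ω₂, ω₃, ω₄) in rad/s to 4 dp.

(6.0000, -0.6667, 4.6667, 0.6667)

k = lx + ly = 0.12 + 0.08 = 0.2000;  k·ωz = 0.2000·-1 = -0.2000
ω₁ (FL) = (vx − vy − k·ωz)/r = 0.4500/0.075 = 6.0000
ω₂ (FR) = (vx + vy + k·ωz)/r = -0.0500/0.075 = -0.6667
ω₃ (RL) = (vx + vy − k·ωz)/r = 0.3500/0.075 = 4.6667
ω₄ (RR) = (vx − vy + k·ωz)/r = 0.0500/0.075 = 0.6667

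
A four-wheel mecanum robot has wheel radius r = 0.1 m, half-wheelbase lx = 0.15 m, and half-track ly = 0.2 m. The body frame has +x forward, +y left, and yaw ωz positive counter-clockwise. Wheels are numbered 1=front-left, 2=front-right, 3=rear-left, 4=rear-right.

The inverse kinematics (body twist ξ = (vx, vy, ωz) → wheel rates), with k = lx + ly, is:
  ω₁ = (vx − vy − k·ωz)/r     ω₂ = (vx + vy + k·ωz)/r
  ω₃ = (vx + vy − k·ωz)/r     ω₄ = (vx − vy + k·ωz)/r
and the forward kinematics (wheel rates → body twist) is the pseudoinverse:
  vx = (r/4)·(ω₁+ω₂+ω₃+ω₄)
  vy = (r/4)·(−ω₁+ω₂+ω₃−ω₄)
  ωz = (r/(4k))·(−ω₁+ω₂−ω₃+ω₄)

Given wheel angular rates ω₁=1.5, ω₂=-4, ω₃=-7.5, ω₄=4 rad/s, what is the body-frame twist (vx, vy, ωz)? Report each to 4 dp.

k = lx + ly = 0.15 + 0.2 = 0.3500
ω₁+ω₂+ω₃+ω₄ = -6.0000  →  vx = (0.1/4)·-6.0000 = -0.1500
−ω₁+ω₂+ω₃−ω₄ = -17.0000  →  vy = (0.1/4)·-17.0000 = -0.4250
−ω₁+ω₂−ω₃+ω₄ = 6.0000  →  ωz = (0.1/1.4000)·6.0000 = 0.4286

(-0.1500, -0.4250, 0.4286)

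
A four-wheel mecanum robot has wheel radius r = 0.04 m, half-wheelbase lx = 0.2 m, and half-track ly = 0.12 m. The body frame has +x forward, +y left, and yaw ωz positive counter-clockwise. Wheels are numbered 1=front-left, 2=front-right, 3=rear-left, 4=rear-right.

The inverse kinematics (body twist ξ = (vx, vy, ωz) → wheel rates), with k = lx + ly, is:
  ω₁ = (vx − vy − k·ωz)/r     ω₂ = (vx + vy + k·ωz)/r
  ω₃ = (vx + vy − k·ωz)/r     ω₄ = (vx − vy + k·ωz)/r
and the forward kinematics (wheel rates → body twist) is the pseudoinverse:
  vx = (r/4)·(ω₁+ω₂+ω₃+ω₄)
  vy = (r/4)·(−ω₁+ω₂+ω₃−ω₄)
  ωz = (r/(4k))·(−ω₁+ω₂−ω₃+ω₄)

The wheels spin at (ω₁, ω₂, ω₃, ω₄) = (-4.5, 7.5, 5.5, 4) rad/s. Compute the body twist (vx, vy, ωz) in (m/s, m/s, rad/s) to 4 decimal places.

k = lx + ly = 0.2 + 0.12 = 0.3200
ω₁+ω₂+ω₃+ω₄ = 12.5000  →  vx = (0.04/4)·12.5000 = 0.1250
−ω₁+ω₂+ω₃−ω₄ = 13.5000  →  vy = (0.04/4)·13.5000 = 0.1350
−ω₁+ω₂−ω₃+ω₄ = 10.5000  →  ωz = (0.04/1.2800)·10.5000 = 0.3281

(0.1250, 0.1350, 0.3281)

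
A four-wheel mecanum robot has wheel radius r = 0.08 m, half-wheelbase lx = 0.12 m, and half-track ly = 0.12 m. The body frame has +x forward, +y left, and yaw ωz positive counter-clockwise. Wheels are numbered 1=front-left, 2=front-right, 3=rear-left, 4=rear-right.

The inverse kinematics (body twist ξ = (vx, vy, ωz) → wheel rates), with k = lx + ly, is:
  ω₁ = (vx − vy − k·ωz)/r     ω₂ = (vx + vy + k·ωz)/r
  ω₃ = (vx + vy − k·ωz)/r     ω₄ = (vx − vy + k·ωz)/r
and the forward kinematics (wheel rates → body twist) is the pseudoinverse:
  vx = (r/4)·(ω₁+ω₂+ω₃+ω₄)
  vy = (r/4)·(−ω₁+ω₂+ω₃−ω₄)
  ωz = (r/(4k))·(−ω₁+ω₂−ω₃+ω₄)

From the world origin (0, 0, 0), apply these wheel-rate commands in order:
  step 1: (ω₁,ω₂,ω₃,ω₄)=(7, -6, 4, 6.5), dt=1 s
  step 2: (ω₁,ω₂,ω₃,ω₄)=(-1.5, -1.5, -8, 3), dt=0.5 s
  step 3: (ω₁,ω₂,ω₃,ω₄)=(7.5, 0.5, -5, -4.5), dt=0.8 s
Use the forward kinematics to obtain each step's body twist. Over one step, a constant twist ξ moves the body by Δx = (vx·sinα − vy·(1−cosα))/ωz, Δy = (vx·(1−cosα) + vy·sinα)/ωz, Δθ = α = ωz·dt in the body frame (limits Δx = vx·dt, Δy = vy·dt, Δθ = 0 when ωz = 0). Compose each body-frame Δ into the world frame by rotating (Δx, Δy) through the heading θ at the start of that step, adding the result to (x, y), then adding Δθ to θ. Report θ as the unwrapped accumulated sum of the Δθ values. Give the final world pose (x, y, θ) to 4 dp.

step 1: ξ=(vx,vy,ωz)=(0.2300, -0.3100, -0.8750), dt=1.0 → body Δ=(0.0746, -0.3663, -0.8750) → world pose (0.0746, -0.3663, -0.8750)
step 2: ξ=(vx,vy,ωz)=(-0.1600, -0.2200, 0.9167), dt=0.5 → body Δ=(-0.0525, -0.1242, 0.4583) → world pose (-0.0544, -0.4056, -0.4167)
step 3: ξ=(vx,vy,ωz)=(-0.0300, -0.1500, -0.5417), dt=0.8 → body Δ=(-0.0489, -0.1112, -0.4333) → world pose (-0.1441, -0.4875, -0.8500)

(-0.1441, -0.4875, -0.8500)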